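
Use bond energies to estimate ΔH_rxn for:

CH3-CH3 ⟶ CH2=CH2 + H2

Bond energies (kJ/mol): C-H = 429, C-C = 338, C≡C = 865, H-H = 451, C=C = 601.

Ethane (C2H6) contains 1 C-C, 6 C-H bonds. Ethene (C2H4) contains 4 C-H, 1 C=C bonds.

ΔH ≈ +144 kJ

Bonds broken (reactants):
  C-C: 1 × 338 = 338
  C-H: 6 × 429 = 2574
  Σ(broken) = 2912 kJ
Bonds formed (products):
  C-H: 4 × 429 = 1716
  C=C: 1 × 601 = 601
  H-H: 1 × 451 = 451
  Σ(formed) = 2768 kJ
ΔH = Σ(broken) − Σ(formed) = 2912 − 2768 = +144 kJ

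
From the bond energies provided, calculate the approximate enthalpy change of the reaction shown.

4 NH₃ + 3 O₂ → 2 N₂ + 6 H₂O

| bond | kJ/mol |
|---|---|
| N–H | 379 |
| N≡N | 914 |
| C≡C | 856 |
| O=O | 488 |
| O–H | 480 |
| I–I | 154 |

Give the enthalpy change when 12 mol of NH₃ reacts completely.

ΔH = −4728 kJ

Bonds broken (reactants):
  N–H: 12 × 379 = 4548
  O=O: 3 × 488 = 1464
  Σ(broken) = 6012 kJ
Bonds formed (products):
  N≡N: 2 × 914 = 1828
  O–H: 12 × 480 = 5760
  Σ(formed) = 7588 kJ
ΔH = Σ(broken) − Σ(formed) = 6012 − 7588 = −1576 kJ
For 3× the reaction as written: 3 × (−1576) = −4728 kJ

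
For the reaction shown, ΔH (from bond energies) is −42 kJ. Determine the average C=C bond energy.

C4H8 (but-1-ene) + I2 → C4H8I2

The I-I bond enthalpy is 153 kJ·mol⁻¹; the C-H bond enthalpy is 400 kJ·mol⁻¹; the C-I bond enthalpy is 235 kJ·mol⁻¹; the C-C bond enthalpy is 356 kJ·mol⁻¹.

Let D be the C=C bond energy.
Σ(broken) = 2×356 + 8×400 + 1×D + 1×153 = 4065 + D
Σ(formed) = 3×356 + 8×400 + 2×235 = 4738
ΔH = Σ(broken) − Σ(formed) = (4065 + D) − (4738) = −673 + D
Setting this equal to −42 kJ gives D = 631 kJ/mol.

D(C=C) ≈ 631 kJ/mol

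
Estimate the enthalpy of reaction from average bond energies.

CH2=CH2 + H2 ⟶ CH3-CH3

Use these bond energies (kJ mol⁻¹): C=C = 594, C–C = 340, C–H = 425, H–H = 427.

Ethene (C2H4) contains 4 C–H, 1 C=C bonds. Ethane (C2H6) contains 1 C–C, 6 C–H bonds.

ΔH ≈ −169 kJ

Bonds broken (reactants):
  C–H: 4 × 425 = 1700
  C=C: 1 × 594 = 594
  H–H: 1 × 427 = 427
  Σ(broken) = 2721 kJ
Bonds formed (products):
  C–C: 1 × 340 = 340
  C–H: 6 × 425 = 2550
  Σ(formed) = 2890 kJ
ΔH = Σ(broken) − Σ(formed) = 2721 − 2890 = −169 kJ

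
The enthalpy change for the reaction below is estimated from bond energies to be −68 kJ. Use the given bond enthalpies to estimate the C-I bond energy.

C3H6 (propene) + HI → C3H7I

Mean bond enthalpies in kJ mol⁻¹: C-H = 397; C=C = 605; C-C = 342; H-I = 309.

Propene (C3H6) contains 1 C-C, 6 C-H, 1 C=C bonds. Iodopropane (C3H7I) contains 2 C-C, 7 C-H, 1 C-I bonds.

D(C-I) ≈ 243 kJ/mol

Let D be the C-I bond energy.
Σ(broken) = 1×342 + 6×397 + 1×605 + 1×309 = 3638
Σ(formed) = 2×342 + 7×397 + 1×D = 3463 + D
ΔH = Σ(broken) − Σ(formed) = (3638) − (3463 + D) = +175 − D
Setting this equal to −68 kJ gives D = 243 kJ/mol.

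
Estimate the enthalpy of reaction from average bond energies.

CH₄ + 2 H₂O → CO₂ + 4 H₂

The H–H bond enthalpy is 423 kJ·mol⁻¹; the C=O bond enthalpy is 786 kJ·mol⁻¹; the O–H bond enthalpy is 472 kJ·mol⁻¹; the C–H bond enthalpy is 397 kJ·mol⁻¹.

Bonds broken (reactants):
  C–H: 4 × 397 = 1588
  O–H: 4 × 472 = 1888
  Σ(broken) = 3476 kJ
Bonds formed (products):
  C=O: 2 × 786 = 1572
  H–H: 4 × 423 = 1692
  Σ(formed) = 3264 kJ
ΔH = Σ(broken) − Σ(formed) = 3476 − 3264 = +212 kJ

ΔH ≈ +212 kJ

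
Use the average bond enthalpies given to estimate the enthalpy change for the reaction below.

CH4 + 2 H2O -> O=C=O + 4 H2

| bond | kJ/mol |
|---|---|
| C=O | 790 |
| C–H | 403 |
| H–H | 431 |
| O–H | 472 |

ΔH ≈ +196 kJ

Bonds broken (reactants):
  C–H: 4 × 403 = 1612
  O–H: 4 × 472 = 1888
  Σ(broken) = 3500 kJ
Bonds formed (products):
  C=O: 2 × 790 = 1580
  H–H: 4 × 431 = 1724
  Σ(formed) = 3304 kJ
ΔH = Σ(broken) − Σ(formed) = 3500 − 3304 = +196 kJ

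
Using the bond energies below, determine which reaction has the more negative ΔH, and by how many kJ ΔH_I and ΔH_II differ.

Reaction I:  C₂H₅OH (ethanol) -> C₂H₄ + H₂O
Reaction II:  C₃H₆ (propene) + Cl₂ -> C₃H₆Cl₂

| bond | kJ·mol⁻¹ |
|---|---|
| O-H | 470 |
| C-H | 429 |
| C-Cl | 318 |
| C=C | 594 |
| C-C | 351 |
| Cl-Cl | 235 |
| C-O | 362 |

Reaction II, by 236 kJ

Reaction I:
  Bonds broken (reactants):
    C-C: 1 × 351 = 351
    C-H: 5 × 429 = 2145
    C-O: 1 × 362 = 362
    O-H: 1 × 470 = 470
    Σ(broken) = 3328 kJ
  Bonds formed (products):
    C-H: 4 × 429 = 1716
    C=C: 1 × 594 = 594
    O-H: 2 × 470 = 940
    Σ(formed) = 3250 kJ
  ΔH_I = 3328 − 3250 = +78 kJ
Reaction II:
  Bonds broken (reactants):
    C-C: 1 × 351 = 351
    C-H: 6 × 429 = 2574
    C=C: 1 × 594 = 594
    Cl-Cl: 1 × 235 = 235
    Σ(broken) = 3754 kJ
  Bonds formed (products):
    C-C: 2 × 351 = 702
    C-Cl: 2 × 318 = 636
    C-H: 6 × 429 = 2574
    Σ(formed) = 3912 kJ
  ΔH_II = 3754 − 3912 = −158 kJ
ΔH_I − ΔH_II = +236 kJ, so reaction II has the more negative ΔH; |ΔH_I − ΔH_II| = 236 kJ.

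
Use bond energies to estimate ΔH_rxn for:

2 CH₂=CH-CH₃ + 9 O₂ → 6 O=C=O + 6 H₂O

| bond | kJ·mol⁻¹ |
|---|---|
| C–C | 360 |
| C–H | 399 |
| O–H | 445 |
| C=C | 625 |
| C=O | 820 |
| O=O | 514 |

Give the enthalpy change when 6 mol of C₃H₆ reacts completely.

Bonds broken (reactants):
  C–C: 2 × 360 = 720
  C–H: 12 × 399 = 4788
  C=C: 2 × 625 = 1250
  O=O: 9 × 514 = 4626
  Σ(broken) = 11384 kJ
Bonds formed (products):
  C=O: 12 × 820 = 9840
  O–H: 12 × 445 = 5340
  Σ(formed) = 15180 kJ
ΔH = Σ(broken) − Σ(formed) = 11384 − 15180 = −3796 kJ
For 3× the reaction as written: 3 × (−3796) = −11388 kJ

ΔH = −11388 kJ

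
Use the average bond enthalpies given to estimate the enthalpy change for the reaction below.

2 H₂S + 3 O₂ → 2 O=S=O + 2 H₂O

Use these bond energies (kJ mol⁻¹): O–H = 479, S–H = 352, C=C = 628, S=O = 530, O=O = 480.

ΔH ≈ −1188 kJ

Bonds broken (reactants):
  O=O: 3 × 480 = 1440
  S–H: 4 × 352 = 1408
  Σ(broken) = 2848 kJ
Bonds formed (products):
  O–H: 4 × 479 = 1916
  S=O: 4 × 530 = 2120
  Σ(formed) = 4036 kJ
ΔH = Σ(broken) − Σ(formed) = 2848 − 4036 = −1188 kJ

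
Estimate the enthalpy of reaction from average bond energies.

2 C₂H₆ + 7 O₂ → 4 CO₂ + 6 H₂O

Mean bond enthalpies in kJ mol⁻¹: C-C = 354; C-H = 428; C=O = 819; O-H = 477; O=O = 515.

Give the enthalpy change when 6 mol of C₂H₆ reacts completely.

Bonds broken (reactants):
  C-C: 2 × 354 = 708
  C-H: 12 × 428 = 5136
  O=O: 7 × 515 = 3605
  Σ(broken) = 9449 kJ
Bonds formed (products):
  C=O: 8 × 819 = 6552
  O-H: 12 × 477 = 5724
  Σ(formed) = 12276 kJ
ΔH = Σ(broken) − Σ(formed) = 9449 − 12276 = −2827 kJ
For 3× the reaction as written: 3 × (−2827) = −8481 kJ

ΔH = −8481 kJ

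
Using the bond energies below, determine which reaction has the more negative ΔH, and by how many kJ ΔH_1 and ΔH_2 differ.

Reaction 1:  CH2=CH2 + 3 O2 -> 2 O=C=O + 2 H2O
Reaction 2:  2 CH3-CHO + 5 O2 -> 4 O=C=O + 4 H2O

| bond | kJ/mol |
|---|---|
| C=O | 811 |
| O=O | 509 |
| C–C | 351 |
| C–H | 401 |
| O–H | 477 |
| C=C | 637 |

Reaction 2, by 843 kJ

Reaction 1:
  Bonds broken (reactants):
    C–H: 4 × 401 = 1604
    C=C: 1 × 637 = 637
    O=O: 3 × 509 = 1527
    Σ(broken) = 3768 kJ
  Bonds formed (products):
    C=O: 4 × 811 = 3244
    O–H: 4 × 477 = 1908
    Σ(formed) = 5152 kJ
  ΔH_1 = 3768 − 5152 = −1384 kJ
Reaction 2:
  Bonds broken (reactants):
    C–C: 2 × 351 = 702
    C–H: 8 × 401 = 3208
    C=O: 2 × 811 = 1622
    O=O: 5 × 509 = 2545
    Σ(broken) = 8077 kJ
  Bonds formed (products):
    C=O: 8 × 811 = 6488
    O–H: 8 × 477 = 3816
    Σ(formed) = 10304 kJ
  ΔH_2 = 8077 − 10304 = −2227 kJ
ΔH_1 − ΔH_2 = +843 kJ, so reaction 2 has the more negative ΔH; |ΔH_1 − ΔH_2| = 843 kJ.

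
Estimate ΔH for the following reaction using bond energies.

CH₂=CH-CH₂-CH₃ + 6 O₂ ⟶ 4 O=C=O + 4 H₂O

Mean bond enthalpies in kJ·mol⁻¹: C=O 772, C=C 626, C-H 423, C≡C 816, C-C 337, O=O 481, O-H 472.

Bonds broken (reactants):
  C-C: 2 × 337 = 674
  C-H: 8 × 423 = 3384
  C=C: 1 × 626 = 626
  O=O: 6 × 481 = 2886
  Σ(broken) = 7570 kJ
Bonds formed (products):
  C=O: 8 × 772 = 6176
  O-H: 8 × 472 = 3776
  Σ(formed) = 9952 kJ
ΔH = Σ(broken) − Σ(formed) = 7570 − 9952 = −2382 kJ

ΔH ≈ −2382 kJ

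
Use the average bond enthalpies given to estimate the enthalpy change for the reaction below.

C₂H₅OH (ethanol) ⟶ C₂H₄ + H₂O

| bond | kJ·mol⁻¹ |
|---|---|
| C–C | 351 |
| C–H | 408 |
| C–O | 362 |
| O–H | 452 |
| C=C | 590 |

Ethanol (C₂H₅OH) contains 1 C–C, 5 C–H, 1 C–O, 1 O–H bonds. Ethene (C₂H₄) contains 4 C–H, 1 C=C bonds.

ΔH ≈ +79 kJ

Bonds broken (reactants):
  C–C: 1 × 351 = 351
  C–H: 5 × 408 = 2040
  C–O: 1 × 362 = 362
  O–H: 1 × 452 = 452
  Σ(broken) = 3205 kJ
Bonds formed (products):
  C–H: 4 × 408 = 1632
  C=C: 1 × 590 = 590
  O–H: 2 × 452 = 904
  Σ(formed) = 3126 kJ
ΔH = Σ(broken) − Σ(formed) = 3205 − 3126 = +79 kJ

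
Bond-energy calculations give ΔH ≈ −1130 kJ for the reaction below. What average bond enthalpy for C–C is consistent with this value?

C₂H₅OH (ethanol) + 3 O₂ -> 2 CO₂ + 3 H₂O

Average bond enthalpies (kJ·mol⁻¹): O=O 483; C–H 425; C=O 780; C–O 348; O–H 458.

D(C–C) ≈ 358 kJ/mol

Let D be the C–C bond energy.
Σ(broken) = 1×D + 5×425 + 1×348 + 1×458 + 3×483 = 4380 + D
Σ(formed) = 4×780 + 6×458 = 5868
ΔH = Σ(broken) − Σ(formed) = (4380 + D) − (5868) = −1488 + D
Setting this equal to −1130 kJ gives D = 358 kJ/mol.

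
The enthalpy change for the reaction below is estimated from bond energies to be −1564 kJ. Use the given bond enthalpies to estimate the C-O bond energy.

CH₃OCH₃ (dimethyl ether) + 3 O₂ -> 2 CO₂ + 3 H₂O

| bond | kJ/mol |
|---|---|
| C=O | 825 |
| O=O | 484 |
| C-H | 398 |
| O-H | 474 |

D(C-O) ≈ 370 kJ/mol

Let D be the C-O bond energy.
Σ(broken) = 6×398 + 2×D + 3×484 = 3840 + 2D
Σ(formed) = 4×825 + 6×474 = 6144
ΔH = Σ(broken) − Σ(formed) = (3840 + 2D) − (6144) = −2304 + 2D
Setting this equal to −1564 kJ gives 2D = 740, so D = 370 kJ/mol.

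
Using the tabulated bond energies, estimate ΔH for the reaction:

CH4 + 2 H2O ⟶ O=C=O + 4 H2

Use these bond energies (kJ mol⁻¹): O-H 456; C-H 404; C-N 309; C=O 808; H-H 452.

ΔH ≈ +16 kJ

Bonds broken (reactants):
  C-H: 4 × 404 = 1616
  O-H: 4 × 456 = 1824
  Σ(broken) = 3440 kJ
Bonds formed (products):
  C=O: 2 × 808 = 1616
  H-H: 4 × 452 = 1808
  Σ(formed) = 3424 kJ
ΔH = Σ(broken) − Σ(formed) = 3440 − 3424 = +16 kJ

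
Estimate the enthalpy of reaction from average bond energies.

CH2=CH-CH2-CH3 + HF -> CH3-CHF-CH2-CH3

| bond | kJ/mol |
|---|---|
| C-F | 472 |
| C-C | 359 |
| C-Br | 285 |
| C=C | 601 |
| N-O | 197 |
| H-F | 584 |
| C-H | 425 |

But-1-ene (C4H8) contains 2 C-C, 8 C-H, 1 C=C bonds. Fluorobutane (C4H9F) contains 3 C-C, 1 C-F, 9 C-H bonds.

ΔH ≈ −71 kJ

Bonds broken (reactants):
  C-C: 2 × 359 = 718
  C-H: 8 × 425 = 3400
  C=C: 1 × 601 = 601
  H-F: 1 × 584 = 584
  Σ(broken) = 5303 kJ
Bonds formed (products):
  C-C: 3 × 359 = 1077
  C-F: 1 × 472 = 472
  C-H: 9 × 425 = 3825
  Σ(formed) = 5374 kJ
ΔH = Σ(broken) − Σ(formed) = 5303 − 5374 = −71 kJ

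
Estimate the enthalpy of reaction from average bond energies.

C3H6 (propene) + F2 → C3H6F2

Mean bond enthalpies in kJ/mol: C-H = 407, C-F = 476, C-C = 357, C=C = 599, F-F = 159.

ΔH ≈ −551 kJ

Bonds broken (reactants):
  C-C: 1 × 357 = 357
  C-H: 6 × 407 = 2442
  C=C: 1 × 599 = 599
  F-F: 1 × 159 = 159
  Σ(broken) = 3557 kJ
Bonds formed (products):
  C-C: 2 × 357 = 714
  C-F: 2 × 476 = 952
  C-H: 6 × 407 = 2442
  Σ(formed) = 4108 kJ
ΔH = Σ(broken) − Σ(formed) = 3557 − 4108 = −551 kJ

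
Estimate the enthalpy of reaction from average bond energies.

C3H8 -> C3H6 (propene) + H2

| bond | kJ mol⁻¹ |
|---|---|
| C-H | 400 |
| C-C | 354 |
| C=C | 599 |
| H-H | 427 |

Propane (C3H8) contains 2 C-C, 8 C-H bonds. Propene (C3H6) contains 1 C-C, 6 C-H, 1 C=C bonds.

ΔH ≈ +128 kJ

Bonds broken (reactants):
  C-C: 2 × 354 = 708
  C-H: 8 × 400 = 3200
  Σ(broken) = 3908 kJ
Bonds formed (products):
  C-C: 1 × 354 = 354
  C-H: 6 × 400 = 2400
  C=C: 1 × 599 = 599
  H-H: 1 × 427 = 427
  Σ(formed) = 3780 kJ
ΔH = Σ(broken) − Σ(formed) = 3908 − 3780 = +128 kJ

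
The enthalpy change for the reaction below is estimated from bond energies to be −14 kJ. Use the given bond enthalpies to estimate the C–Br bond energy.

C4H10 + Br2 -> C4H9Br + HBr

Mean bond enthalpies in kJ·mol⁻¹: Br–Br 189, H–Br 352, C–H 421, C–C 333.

Let D be the C–Br bond energy.
Σ(broken) = 1×189 + 3×333 + 10×421 = 5398
Σ(formed) = 1×D + 3×333 + 9×421 + 1×352 = 5140 + D
ΔH = Σ(broken) − Σ(formed) = (5398) − (5140 + D) = +258 − D
Setting this equal to −14 kJ gives D = 272 kJ/mol.

D(C–Br) ≈ 272 kJ/mol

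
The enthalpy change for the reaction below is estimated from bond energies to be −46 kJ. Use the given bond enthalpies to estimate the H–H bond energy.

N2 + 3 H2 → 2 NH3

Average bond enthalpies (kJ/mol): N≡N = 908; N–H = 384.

Let D be the H–H bond energy.
Σ(broken) = 3×D + 1×908 = 908 + 3D
Σ(formed) = 6×384 = 2304
ΔH = Σ(broken) − Σ(formed) = (908 + 3D) − (2304) = −1396 + 3D
Setting this equal to −46 kJ gives 3D = 1350, so D = 450 kJ/mol.

D(H–H) ≈ 450 kJ/mol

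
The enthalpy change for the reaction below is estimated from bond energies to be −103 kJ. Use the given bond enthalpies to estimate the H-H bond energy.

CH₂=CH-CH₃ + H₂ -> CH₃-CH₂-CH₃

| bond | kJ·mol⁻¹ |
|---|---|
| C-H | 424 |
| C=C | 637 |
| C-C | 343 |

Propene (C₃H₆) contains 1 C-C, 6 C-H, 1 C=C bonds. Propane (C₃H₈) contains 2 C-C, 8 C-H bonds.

Let D be the H-H bond energy.
Σ(broken) = 1×343 + 6×424 + 1×637 + 1×D = 3524 + D
Σ(formed) = 2×343 + 8×424 = 4078
ΔH = Σ(broken) − Σ(formed) = (3524 + D) − (4078) = −554 + D
Setting this equal to −103 kJ gives D = 451 kJ/mol.

D(H-H) ≈ 451 kJ/mol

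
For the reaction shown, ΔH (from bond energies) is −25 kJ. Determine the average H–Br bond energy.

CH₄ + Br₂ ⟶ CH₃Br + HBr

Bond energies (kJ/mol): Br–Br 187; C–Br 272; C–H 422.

D(H–Br) ≈ 362 kJ/mol

Let D be the H–Br bond energy.
Σ(broken) = 1×187 + 4×422 = 1875
Σ(formed) = 1×272 + 3×422 + 1×D = 1538 + D
ΔH = Σ(broken) − Σ(formed) = (1875) − (1538 + D) = +337 − D
Setting this equal to −25 kJ gives D = 362 kJ/mol.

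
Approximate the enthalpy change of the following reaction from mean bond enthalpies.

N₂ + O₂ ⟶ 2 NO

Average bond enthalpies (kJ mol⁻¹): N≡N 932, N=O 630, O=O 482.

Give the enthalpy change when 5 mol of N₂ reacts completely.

Bonds broken (reactants):
  N≡N: 1 × 932 = 932
  O=O: 1 × 482 = 482
  Σ(broken) = 1414 kJ
Bonds formed (products):
  N=O: 2 × 630 = 1260
  Σ(formed) = 1260 kJ
ΔH = Σ(broken) − Σ(formed) = 1414 − 1260 = +154 kJ
For 5× the reaction as written: 5 × (+154) = +770 kJ

ΔH = +770 kJ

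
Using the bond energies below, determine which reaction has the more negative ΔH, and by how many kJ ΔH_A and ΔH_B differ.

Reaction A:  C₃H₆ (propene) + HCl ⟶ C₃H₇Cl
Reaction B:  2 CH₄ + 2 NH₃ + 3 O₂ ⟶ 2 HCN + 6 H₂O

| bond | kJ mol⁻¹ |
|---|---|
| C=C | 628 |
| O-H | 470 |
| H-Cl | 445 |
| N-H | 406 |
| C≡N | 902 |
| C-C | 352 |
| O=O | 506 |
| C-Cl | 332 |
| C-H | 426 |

Reaction B, by 897 kJ

Reaction A:
  Bonds broken (reactants):
    C-C: 1 × 352 = 352
    C-H: 6 × 426 = 2556
    C=C: 1 × 628 = 628
    H-Cl: 1 × 445 = 445
    Σ(broken) = 3981 kJ
  Bonds formed (products):
    C-C: 2 × 352 = 704
    C-Cl: 1 × 332 = 332
    C-H: 7 × 426 = 2982
    Σ(formed) = 4018 kJ
  ΔH_A = 3981 − 4018 = −37 kJ
Reaction B:
  Bonds broken (reactants):
    C-H: 8 × 426 = 3408
    N-H: 6 × 406 = 2436
    O=O: 3 × 506 = 1518
    Σ(broken) = 7362 kJ
  Bonds formed (products):
    C≡N: 2 × 902 = 1804
    C-H: 2 × 426 = 852
    O-H: 12 × 470 = 5640
    Σ(formed) = 8296 kJ
  ΔH_B = 7362 − 8296 = −934 kJ
ΔH_A − ΔH_B = +897 kJ, so reaction B has the more negative ΔH; |ΔH_A − ΔH_B| = 897 kJ.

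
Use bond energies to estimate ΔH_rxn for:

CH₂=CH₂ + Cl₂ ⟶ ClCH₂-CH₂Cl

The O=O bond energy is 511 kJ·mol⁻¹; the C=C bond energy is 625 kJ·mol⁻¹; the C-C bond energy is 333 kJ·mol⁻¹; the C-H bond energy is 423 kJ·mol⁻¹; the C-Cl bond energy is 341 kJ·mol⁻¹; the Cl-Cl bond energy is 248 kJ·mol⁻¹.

ΔH ≈ −142 kJ

Bonds broken (reactants):
  C-H: 4 × 423 = 1692
  C=C: 1 × 625 = 625
  Cl-Cl: 1 × 248 = 248
  Σ(broken) = 2565 kJ
Bonds formed (products):
  C-C: 1 × 333 = 333
  C-Cl: 2 × 341 = 682
  C-H: 4 × 423 = 1692
  Σ(formed) = 2707 kJ
ΔH = Σ(broken) − Σ(formed) = 2565 − 2707 = −142 kJ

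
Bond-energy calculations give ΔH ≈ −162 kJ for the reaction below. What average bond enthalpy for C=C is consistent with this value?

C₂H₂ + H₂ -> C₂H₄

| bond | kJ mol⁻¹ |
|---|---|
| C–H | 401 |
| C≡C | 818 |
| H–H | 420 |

Let D be the C=C bond energy.
Σ(broken) = 1×818 + 2×401 + 1×420 = 2040
Σ(formed) = 4×401 + 1×D = 1604 + D
ΔH = Σ(broken) − Σ(formed) = (2040) − (1604 + D) = +436 − D
Setting this equal to −162 kJ gives D = 598 kJ/mol.

D(C=C) ≈ 598 kJ/mol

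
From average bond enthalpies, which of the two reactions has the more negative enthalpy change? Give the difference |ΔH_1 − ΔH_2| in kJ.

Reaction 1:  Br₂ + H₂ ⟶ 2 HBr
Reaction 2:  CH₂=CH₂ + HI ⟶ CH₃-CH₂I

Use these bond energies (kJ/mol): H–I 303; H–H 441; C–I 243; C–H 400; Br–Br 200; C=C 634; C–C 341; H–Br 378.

Reaction 1:
  Bonds broken (reactants):
    Br–Br: 1 × 200 = 200
    H–H: 1 × 441 = 441
    Σ(broken) = 641 kJ
  Bonds formed (products):
    H–Br: 2 × 378 = 756
    Σ(formed) = 756 kJ
  ΔH_1 = 641 − 756 = −115 kJ
Reaction 2:
  Bonds broken (reactants):
    C–H: 4 × 400 = 1600
    C=C: 1 × 634 = 634
    H–I: 1 × 303 = 303
    Σ(broken) = 2537 kJ
  Bonds formed (products):
    C–C: 1 × 341 = 341
    C–H: 5 × 400 = 2000
    C–I: 1 × 243 = 243
    Σ(formed) = 2584 kJ
  ΔH_2 = 2537 − 2584 = −47 kJ
ΔH_1 − ΔH_2 = −68 kJ, so reaction 1 has the more negative ΔH; |ΔH_1 − ΔH_2| = 68 kJ.

Reaction 1, by 68 kJ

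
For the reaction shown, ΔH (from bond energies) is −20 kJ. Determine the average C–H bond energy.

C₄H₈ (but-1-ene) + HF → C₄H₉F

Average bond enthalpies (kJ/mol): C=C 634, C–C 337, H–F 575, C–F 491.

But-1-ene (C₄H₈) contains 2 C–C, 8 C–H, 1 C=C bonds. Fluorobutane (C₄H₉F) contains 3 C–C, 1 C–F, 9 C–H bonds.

Let D be the C–H bond energy.
Σ(broken) = 2×337 + 8×D + 1×634 + 1×575 = 1883 + 8D
Σ(formed) = 3×337 + 1×491 + 9×D = 1502 + 9D
ΔH = Σ(broken) − Σ(formed) = (1883 + 8D) − (1502 + 9D) = +381 − D
Setting this equal to −20 kJ gives D = 401 kJ/mol.

D(C–H) ≈ 401 kJ/mol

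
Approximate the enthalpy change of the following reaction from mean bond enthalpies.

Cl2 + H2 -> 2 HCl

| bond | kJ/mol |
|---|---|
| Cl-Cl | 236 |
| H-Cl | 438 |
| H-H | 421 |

Bonds broken (reactants):
  Cl-Cl: 1 × 236 = 236
  H-H: 1 × 421 = 421
  Σ(broken) = 657 kJ
Bonds formed (products):
  H-Cl: 2 × 438 = 876
  Σ(formed) = 876 kJ
ΔH = Σ(broken) − Σ(formed) = 657 − 876 = −219 kJ

ΔH ≈ −219 kJ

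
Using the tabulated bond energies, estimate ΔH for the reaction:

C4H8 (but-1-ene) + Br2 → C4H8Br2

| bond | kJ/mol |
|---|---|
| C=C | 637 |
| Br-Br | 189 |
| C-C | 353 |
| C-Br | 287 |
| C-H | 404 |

ΔH ≈ −101 kJ

Bonds broken (reactants):
  Br-Br: 1 × 189 = 189
  C-C: 2 × 353 = 706
  C-H: 8 × 404 = 3232
  C=C: 1 × 637 = 637
  Σ(broken) = 4764 kJ
Bonds formed (products):
  C-Br: 2 × 287 = 574
  C-C: 3 × 353 = 1059
  C-H: 8 × 404 = 3232
  Σ(formed) = 4865 kJ
ΔH = Σ(broken) − Σ(formed) = 4764 − 4865 = −101 kJ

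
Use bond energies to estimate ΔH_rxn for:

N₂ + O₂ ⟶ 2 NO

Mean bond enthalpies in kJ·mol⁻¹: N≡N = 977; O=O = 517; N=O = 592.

Bonds broken (reactants):
  N≡N: 1 × 977 = 977
  O=O: 1 × 517 = 517
  Σ(broken) = 1494 kJ
Bonds formed (products):
  N=O: 2 × 592 = 1184
  Σ(formed) = 1184 kJ
ΔH = Σ(broken) − Σ(formed) = 1494 − 1184 = +310 kJ

ΔH ≈ +310 kJ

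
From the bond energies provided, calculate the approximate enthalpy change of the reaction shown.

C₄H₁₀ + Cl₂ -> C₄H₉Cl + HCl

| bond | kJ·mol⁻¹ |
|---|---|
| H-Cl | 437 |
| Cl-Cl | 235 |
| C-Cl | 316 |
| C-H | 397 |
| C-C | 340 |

Bonds broken (reactants):
  C-C: 3 × 340 = 1020
  C-H: 10 × 397 = 3970
  Cl-Cl: 1 × 235 = 235
  Σ(broken) = 5225 kJ
Bonds formed (products):
  C-C: 3 × 340 = 1020
  C-Cl: 1 × 316 = 316
  C-H: 9 × 397 = 3573
  H-Cl: 1 × 437 = 437
  Σ(formed) = 5346 kJ
ΔH = Σ(broken) − Σ(formed) = 5225 − 5346 = −121 kJ

ΔH ≈ −121 kJ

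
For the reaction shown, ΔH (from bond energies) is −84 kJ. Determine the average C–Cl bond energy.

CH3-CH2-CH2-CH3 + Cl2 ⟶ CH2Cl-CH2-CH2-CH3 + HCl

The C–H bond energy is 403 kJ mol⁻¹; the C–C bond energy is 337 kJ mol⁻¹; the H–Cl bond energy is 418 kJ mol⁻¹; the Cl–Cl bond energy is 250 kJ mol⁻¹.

D(C–Cl) ≈ 319 kJ/mol

Let D be the C–Cl bond energy.
Σ(broken) = 3×337 + 10×403 + 1×250 = 5291
Σ(formed) = 3×337 + 1×D + 9×403 + 1×418 = 5056 + D
ΔH = Σ(broken) − Σ(formed) = (5291) − (5056 + D) = +235 − D
Setting this equal to −84 kJ gives D = 319 kJ/mol.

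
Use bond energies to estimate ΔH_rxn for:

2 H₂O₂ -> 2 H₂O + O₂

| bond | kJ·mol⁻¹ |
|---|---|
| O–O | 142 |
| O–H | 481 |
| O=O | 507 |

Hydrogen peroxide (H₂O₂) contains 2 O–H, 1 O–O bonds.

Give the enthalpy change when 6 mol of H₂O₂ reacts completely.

Bonds broken (reactants):
  O–H: 4 × 481 = 1924
  O–O: 2 × 142 = 284
  Σ(broken) = 2208 kJ
Bonds formed (products):
  O–H: 4 × 481 = 1924
  O=O: 1 × 507 = 507
  Σ(formed) = 2431 kJ
ΔH = Σ(broken) − Σ(formed) = 2208 − 2431 = −223 kJ
For 3× the reaction as written: 3 × (−223) = −669 kJ

ΔH = −669 kJ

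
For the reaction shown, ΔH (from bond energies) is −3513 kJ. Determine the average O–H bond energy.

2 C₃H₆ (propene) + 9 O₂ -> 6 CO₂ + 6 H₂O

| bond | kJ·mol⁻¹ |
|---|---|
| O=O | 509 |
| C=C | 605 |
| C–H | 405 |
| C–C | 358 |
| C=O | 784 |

Let D be the O–H bond energy.
Σ(broken) = 2×358 + 12×405 + 2×605 + 9×509 = 11367
Σ(formed) = 12×784 + 12×D = 9408 + 12D
ΔH = Σ(broken) − Σ(formed) = (11367) − (9408 + 12D) = +1959 − 12D
Setting this equal to −3513 kJ gives 12D = 5472, so D = 456 kJ/mol.

D(O–H) ≈ 456 kJ/mol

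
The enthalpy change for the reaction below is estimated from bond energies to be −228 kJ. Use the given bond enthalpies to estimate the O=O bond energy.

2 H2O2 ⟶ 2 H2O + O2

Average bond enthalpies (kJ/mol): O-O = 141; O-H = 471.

D(O=O) ≈ 510 kJ/mol

Let D be the O=O bond energy.
Σ(broken) = 4×471 + 2×141 = 2166
Σ(formed) = 4×471 + 1×D = 1884 + D
ΔH = Σ(broken) − Σ(formed) = (2166) − (1884 + D) = +282 − D
Setting this equal to −228 kJ gives D = 510 kJ/mol.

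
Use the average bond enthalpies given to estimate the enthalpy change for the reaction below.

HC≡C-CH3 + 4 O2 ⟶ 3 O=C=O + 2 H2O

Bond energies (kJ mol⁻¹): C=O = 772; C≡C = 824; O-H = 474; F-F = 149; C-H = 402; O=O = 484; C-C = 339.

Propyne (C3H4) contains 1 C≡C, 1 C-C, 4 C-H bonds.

Bonds broken (reactants):
  C≡C: 1 × 824 = 824
  C-C: 1 × 339 = 339
  C-H: 4 × 402 = 1608
  O=O: 4 × 484 = 1936
  Σ(broken) = 4707 kJ
Bonds formed (products):
  C=O: 6 × 772 = 4632
  O-H: 4 × 474 = 1896
  Σ(formed) = 6528 kJ
ΔH = Σ(broken) − Σ(formed) = 4707 − 6528 = −1821 kJ

ΔH ≈ −1821 kJ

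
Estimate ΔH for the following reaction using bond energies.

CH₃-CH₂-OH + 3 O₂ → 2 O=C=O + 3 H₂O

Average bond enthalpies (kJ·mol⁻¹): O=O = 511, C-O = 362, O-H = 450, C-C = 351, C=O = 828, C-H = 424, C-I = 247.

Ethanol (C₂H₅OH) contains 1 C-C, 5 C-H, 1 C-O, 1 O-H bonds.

ΔH ≈ −1196 kJ

Bonds broken (reactants):
  C-C: 1 × 351 = 351
  C-H: 5 × 424 = 2120
  C-O: 1 × 362 = 362
  O-H: 1 × 450 = 450
  O=O: 3 × 511 = 1533
  Σ(broken) = 4816 kJ
Bonds formed (products):
  C=O: 4 × 828 = 3312
  O-H: 6 × 450 = 2700
  Σ(formed) = 6012 kJ
ΔH = Σ(broken) − Σ(formed) = 4816 − 6012 = −1196 kJ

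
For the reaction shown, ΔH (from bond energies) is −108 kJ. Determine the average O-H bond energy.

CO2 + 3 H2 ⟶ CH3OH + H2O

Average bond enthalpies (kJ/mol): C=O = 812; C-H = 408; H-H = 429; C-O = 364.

Let D be the O-H bond energy.
Σ(broken) = 2×812 + 3×429 = 2911
Σ(formed) = 3×408 + 1×364 + 3×D = 1588 + 3D
ΔH = Σ(broken) − Σ(formed) = (2911) − (1588 + 3D) = +1323 − 3D
Setting this equal to −108 kJ gives 3D = 1431, so D = 477 kJ/mol.

D(O-H) ≈ 477 kJ/mol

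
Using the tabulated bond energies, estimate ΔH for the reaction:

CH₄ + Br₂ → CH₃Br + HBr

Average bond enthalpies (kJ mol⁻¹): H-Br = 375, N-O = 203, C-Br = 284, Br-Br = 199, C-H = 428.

Bonds broken (reactants):
  Br-Br: 1 × 199 = 199
  C-H: 4 × 428 = 1712
  Σ(broken) = 1911 kJ
Bonds formed (products):
  C-Br: 1 × 284 = 284
  C-H: 3 × 428 = 1284
  H-Br: 1 × 375 = 375
  Σ(formed) = 1943 kJ
ΔH = Σ(broken) − Σ(formed) = 1911 − 1943 = −32 kJ

ΔH ≈ −32 kJ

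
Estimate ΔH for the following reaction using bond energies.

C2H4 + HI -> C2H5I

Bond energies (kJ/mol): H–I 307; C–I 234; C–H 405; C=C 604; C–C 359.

ΔH ≈ −87 kJ

Bonds broken (reactants):
  C–H: 4 × 405 = 1620
  C=C: 1 × 604 = 604
  H–I: 1 × 307 = 307
  Σ(broken) = 2531 kJ
Bonds formed (products):
  C–C: 1 × 359 = 359
  C–H: 5 × 405 = 2025
  C–I: 1 × 234 = 234
  Σ(formed) = 2618 kJ
ΔH = Σ(broken) − Σ(formed) = 2531 − 2618 = −87 kJ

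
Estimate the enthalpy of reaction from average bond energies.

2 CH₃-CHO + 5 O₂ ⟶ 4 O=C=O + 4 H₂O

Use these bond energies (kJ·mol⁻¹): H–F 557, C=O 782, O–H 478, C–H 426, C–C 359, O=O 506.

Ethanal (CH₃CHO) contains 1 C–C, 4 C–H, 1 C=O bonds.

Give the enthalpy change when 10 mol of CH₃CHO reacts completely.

ΔH = −9300 kJ

Bonds broken (reactants):
  C–C: 2 × 359 = 718
  C–H: 8 × 426 = 3408
  C=O: 2 × 782 = 1564
  O=O: 5 × 506 = 2530
  Σ(broken) = 8220 kJ
Bonds formed (products):
  C=O: 8 × 782 = 6256
  O–H: 8 × 478 = 3824
  Σ(formed) = 10080 kJ
ΔH = Σ(broken) − Σ(formed) = 8220 − 10080 = −1860 kJ
For 5× the reaction as written: 5 × (−1860) = −9300 kJ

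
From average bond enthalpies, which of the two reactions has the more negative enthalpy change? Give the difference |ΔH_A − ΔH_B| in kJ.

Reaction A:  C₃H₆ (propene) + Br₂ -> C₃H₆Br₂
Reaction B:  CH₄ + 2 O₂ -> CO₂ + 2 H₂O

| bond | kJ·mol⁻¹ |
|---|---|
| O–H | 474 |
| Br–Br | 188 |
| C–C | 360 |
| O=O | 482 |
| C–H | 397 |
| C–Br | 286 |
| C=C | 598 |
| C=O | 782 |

Reaction A:
  Bonds broken (reactants):
    Br–Br: 1 × 188 = 188
    C–C: 1 × 360 = 360
    C–H: 6 × 397 = 2382
    C=C: 1 × 598 = 598
    Σ(broken) = 3528 kJ
  Bonds formed (products):
    C–Br: 2 × 286 = 572
    C–C: 2 × 360 = 720
    C–H: 6 × 397 = 2382
    Σ(formed) = 3674 kJ
  ΔH_A = 3528 − 3674 = −146 kJ
Reaction B:
  Bonds broken (reactants):
    C–H: 4 × 397 = 1588
    O=O: 2 × 482 = 964
    Σ(broken) = 2552 kJ
  Bonds formed (products):
    C=O: 2 × 782 = 1564
    O–H: 4 × 474 = 1896
    Σ(formed) = 3460 kJ
  ΔH_B = 2552 − 3460 = −908 kJ
ΔH_A − ΔH_B = +762 kJ, so reaction B has the more negative ΔH; |ΔH_A − ΔH_B| = 762 kJ.

Reaction B, by 762 kJ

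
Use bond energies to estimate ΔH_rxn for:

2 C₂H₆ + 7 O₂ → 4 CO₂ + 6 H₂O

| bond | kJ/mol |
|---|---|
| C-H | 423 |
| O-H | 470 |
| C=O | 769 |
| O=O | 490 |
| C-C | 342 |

Bonds broken (reactants):
  C-C: 2 × 342 = 684
  C-H: 12 × 423 = 5076
  O=O: 7 × 490 = 3430
  Σ(broken) = 9190 kJ
Bonds formed (products):
  C=O: 8 × 769 = 6152
  O-H: 12 × 470 = 5640
  Σ(formed) = 11792 kJ
ΔH = Σ(broken) − Σ(formed) = 9190 − 11792 = −2602 kJ

ΔH ≈ −2602 kJ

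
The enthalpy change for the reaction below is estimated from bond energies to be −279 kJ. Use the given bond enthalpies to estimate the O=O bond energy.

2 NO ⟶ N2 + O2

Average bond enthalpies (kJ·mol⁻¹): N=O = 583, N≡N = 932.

D(O=O) ≈ 513 kJ/mol

Let D be the O=O bond energy.
Σ(broken) = 2×583 = 1166
Σ(formed) = 1×932 + 1×D = 932 + D
ΔH = Σ(broken) − Σ(formed) = (1166) − (932 + D) = +234 − D
Setting this equal to −279 kJ gives D = 513 kJ/mol.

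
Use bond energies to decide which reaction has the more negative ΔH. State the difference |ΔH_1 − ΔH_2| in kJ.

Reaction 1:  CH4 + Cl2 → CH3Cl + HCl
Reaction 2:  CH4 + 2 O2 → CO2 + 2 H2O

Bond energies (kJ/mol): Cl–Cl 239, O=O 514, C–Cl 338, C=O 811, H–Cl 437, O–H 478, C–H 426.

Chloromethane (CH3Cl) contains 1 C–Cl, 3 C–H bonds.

Reaction 2, by 692 kJ

Reaction 1:
  Bonds broken (reactants):
    C–H: 4 × 426 = 1704
    Cl–Cl: 1 × 239 = 239
    Σ(broken) = 1943 kJ
  Bonds formed (products):
    C–Cl: 1 × 338 = 338
    C–H: 3 × 426 = 1278
    H–Cl: 1 × 437 = 437
    Σ(formed) = 2053 kJ
  ΔH_1 = 1943 − 2053 = −110 kJ
Reaction 2:
  Bonds broken (reactants):
    C–H: 4 × 426 = 1704
    O=O: 2 × 514 = 1028
    Σ(broken) = 2732 kJ
  Bonds formed (products):
    C=O: 2 × 811 = 1622
    O–H: 4 × 478 = 1912
    Σ(formed) = 3534 kJ
  ΔH_2 = 2732 − 3534 = −802 kJ
ΔH_1 − ΔH_2 = +692 kJ, so reaction 2 has the more negative ΔH; |ΔH_1 − ΔH_2| = 692 kJ.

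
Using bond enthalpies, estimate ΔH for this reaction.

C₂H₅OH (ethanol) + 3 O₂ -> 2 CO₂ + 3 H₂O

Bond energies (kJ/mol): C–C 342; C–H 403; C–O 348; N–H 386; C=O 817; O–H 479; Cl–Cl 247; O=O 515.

Bonds broken (reactants):
  C–C: 1 × 342 = 342
  C–H: 5 × 403 = 2015
  C–O: 1 × 348 = 348
  O–H: 1 × 479 = 479
  O=O: 3 × 515 = 1545
  Σ(broken) = 4729 kJ
Bonds formed (products):
  C=O: 4 × 817 = 3268
  O–H: 6 × 479 = 2874
  Σ(formed) = 6142 kJ
ΔH = Σ(broken) − Σ(formed) = 4729 − 6142 = −1413 kJ

ΔH ≈ −1413 kJ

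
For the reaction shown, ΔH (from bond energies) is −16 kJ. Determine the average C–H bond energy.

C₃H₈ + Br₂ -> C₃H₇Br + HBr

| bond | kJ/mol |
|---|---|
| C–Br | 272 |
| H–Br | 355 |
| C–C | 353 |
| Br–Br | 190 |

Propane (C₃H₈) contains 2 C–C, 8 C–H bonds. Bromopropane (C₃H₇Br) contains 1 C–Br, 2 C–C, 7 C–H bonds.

Let D be the C–H bond energy.
Σ(broken) = 1×190 + 2×353 + 8×D = 896 + 8D
Σ(formed) = 1×272 + 2×353 + 7×D + 1×355 = 1333 + 7D
ΔH = Σ(broken) − Σ(formed) = (896 + 8D) − (1333 + 7D) = −437 + D
Setting this equal to −16 kJ gives D = 421 kJ/mol.

D(C–H) ≈ 421 kJ/mol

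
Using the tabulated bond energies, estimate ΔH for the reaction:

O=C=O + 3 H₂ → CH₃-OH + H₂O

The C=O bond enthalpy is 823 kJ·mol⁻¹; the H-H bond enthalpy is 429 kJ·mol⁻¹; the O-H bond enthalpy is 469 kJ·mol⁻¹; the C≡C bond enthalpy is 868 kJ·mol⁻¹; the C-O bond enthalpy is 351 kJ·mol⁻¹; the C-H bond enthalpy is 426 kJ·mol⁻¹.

ΔH ≈ −103 kJ

Bonds broken (reactants):
  C=O: 2 × 823 = 1646
  H-H: 3 × 429 = 1287
  Σ(broken) = 2933 kJ
Bonds formed (products):
  C-H: 3 × 426 = 1278
  C-O: 1 × 351 = 351
  O-H: 3 × 469 = 1407
  Σ(formed) = 3036 kJ
ΔH = Σ(broken) − Σ(formed) = 2933 − 3036 = −103 kJ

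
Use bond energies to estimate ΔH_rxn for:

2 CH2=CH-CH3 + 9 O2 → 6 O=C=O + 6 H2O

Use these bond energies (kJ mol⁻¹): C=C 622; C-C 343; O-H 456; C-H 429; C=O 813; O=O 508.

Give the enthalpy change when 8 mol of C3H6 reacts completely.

Bonds broken (reactants):
  C-C: 2 × 343 = 686
  C-H: 12 × 429 = 5148
  C=C: 2 × 622 = 1244
  O=O: 9 × 508 = 4572
  Σ(broken) = 11650 kJ
Bonds formed (products):
  C=O: 12 × 813 = 9756
  O-H: 12 × 456 = 5472
  Σ(formed) = 15228 kJ
ΔH = Σ(broken) − Σ(formed) = 11650 − 15228 = −3578 kJ
For 4× the reaction as written: 4 × (−3578) = −14312 kJ

ΔH = −14312 kJ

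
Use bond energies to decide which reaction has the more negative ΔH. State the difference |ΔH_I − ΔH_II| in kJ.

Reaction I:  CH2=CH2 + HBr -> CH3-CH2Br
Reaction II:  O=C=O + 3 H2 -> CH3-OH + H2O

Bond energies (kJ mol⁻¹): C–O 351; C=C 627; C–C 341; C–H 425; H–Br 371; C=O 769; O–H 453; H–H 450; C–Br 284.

Reaction I:
  Bonds broken (reactants):
    C–H: 4 × 425 = 1700
    C=C: 1 × 627 = 627
    H–Br: 1 × 371 = 371
    Σ(broken) = 2698 kJ
  Bonds formed (products):
    C–Br: 1 × 284 = 284
    C–C: 1 × 341 = 341
    C–H: 5 × 425 = 2125
    Σ(formed) = 2750 kJ
  ΔH_I = 2698 − 2750 = −52 kJ
Reaction II:
  Bonds broken (reactants):
    C=O: 2 × 769 = 1538
    H–H: 3 × 450 = 1350
    Σ(broken) = 2888 kJ
  Bonds formed (products):
    C–H: 3 × 425 = 1275
    C–O: 1 × 351 = 351
    O–H: 3 × 453 = 1359
    Σ(formed) = 2985 kJ
  ΔH_II = 2888 − 2985 = −97 kJ
ΔH_I − ΔH_II = +45 kJ, so reaction II has the more negative ΔH; |ΔH_I − ΔH_II| = 45 kJ.

Reaction II, by 45 kJ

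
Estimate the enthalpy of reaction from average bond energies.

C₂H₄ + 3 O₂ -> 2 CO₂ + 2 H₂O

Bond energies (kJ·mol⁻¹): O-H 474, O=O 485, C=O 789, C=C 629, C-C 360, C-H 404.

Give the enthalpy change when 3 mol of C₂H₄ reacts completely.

Bonds broken (reactants):
  C-H: 4 × 404 = 1616
  C=C: 1 × 629 = 629
  O=O: 3 × 485 = 1455
  Σ(broken) = 3700 kJ
Bonds formed (products):
  C=O: 4 × 789 = 3156
  O-H: 4 × 474 = 1896
  Σ(formed) = 5052 kJ
ΔH = Σ(broken) − Σ(formed) = 3700 − 5052 = −1352 kJ
For 3× the reaction as written: 3 × (−1352) = −4056 kJ

ΔH = −4056 kJ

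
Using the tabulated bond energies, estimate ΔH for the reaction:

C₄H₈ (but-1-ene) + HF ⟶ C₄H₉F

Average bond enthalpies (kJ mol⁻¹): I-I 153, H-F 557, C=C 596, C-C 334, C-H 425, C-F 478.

ΔH ≈ −84 kJ

Bonds broken (reactants):
  C-C: 2 × 334 = 668
  C-H: 8 × 425 = 3400
  C=C: 1 × 596 = 596
  H-F: 1 × 557 = 557
  Σ(broken) = 5221 kJ
Bonds formed (products):
  C-C: 3 × 334 = 1002
  C-F: 1 × 478 = 478
  C-H: 9 × 425 = 3825
  Σ(formed) = 5305 kJ
ΔH = Σ(broken) − Σ(formed) = 5221 − 5305 = −84 kJ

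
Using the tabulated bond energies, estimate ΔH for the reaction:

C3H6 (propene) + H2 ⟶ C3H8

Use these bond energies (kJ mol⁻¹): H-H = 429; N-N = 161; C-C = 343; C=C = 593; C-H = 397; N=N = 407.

Bonds broken (reactants):
  C-C: 1 × 343 = 343
  C-H: 6 × 397 = 2382
  C=C: 1 × 593 = 593
  H-H: 1 × 429 = 429
  Σ(broken) = 3747 kJ
Bonds formed (products):
  C-C: 2 × 343 = 686
  C-H: 8 × 397 = 3176
  Σ(formed) = 3862 kJ
ΔH = Σ(broken) − Σ(formed) = 3747 − 3862 = −115 kJ

ΔH ≈ −115 kJ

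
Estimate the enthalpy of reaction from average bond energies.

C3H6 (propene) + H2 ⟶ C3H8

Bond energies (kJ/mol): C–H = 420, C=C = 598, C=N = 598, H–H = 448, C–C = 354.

Bonds broken (reactants):
  C–C: 1 × 354 = 354
  C–H: 6 × 420 = 2520
  C=C: 1 × 598 = 598
  H–H: 1 × 448 = 448
  Σ(broken) = 3920 kJ
Bonds formed (products):
  C–C: 2 × 354 = 708
  C–H: 8 × 420 = 3360
  Σ(formed) = 4068 kJ
ΔH = Σ(broken) − Σ(formed) = 3920 − 4068 = −148 kJ

ΔH ≈ −148 kJ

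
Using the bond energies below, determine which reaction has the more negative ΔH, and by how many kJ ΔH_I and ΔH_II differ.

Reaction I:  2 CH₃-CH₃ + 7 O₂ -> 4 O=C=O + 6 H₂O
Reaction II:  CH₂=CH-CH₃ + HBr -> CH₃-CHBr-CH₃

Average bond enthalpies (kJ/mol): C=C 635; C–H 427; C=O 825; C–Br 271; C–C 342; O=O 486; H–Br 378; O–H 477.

Reaction I:
  Bonds broken (reactants):
    C–C: 2 × 342 = 684
    C–H: 12 × 427 = 5124
    O=O: 7 × 486 = 3402
    Σ(broken) = 9210 kJ
  Bonds formed (products):
    C=O: 8 × 825 = 6600
    O–H: 12 × 477 = 5724
    Σ(formed) = 12324 kJ
  ΔH_I = 9210 − 12324 = −3114 kJ
Reaction II:
  Bonds broken (reactants):
    C–C: 1 × 342 = 342
    C–H: 6 × 427 = 2562
    C=C: 1 × 635 = 635
    H–Br: 1 × 378 = 378
    Σ(broken) = 3917 kJ
  Bonds formed (products):
    C–Br: 1 × 271 = 271
    C–C: 2 × 342 = 684
    C–H: 7 × 427 = 2989
    Σ(formed) = 3944 kJ
  ΔH_II = 3917 − 3944 = −27 kJ
ΔH_I − ΔH_II = −3087 kJ, so reaction I has the more negative ΔH; |ΔH_I − ΔH_II| = 3087 kJ.

Reaction I, by 3087 kJ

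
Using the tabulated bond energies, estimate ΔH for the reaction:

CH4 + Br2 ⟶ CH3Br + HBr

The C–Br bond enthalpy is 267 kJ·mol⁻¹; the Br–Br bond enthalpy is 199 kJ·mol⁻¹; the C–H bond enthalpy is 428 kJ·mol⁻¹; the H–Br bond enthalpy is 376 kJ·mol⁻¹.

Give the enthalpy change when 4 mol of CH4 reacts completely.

Bonds broken (reactants):
  Br–Br: 1 × 199 = 199
  C–H: 4 × 428 = 1712
  Σ(broken) = 1911 kJ
Bonds formed (products):
  C–Br: 1 × 267 = 267
  C–H: 3 × 428 = 1284
  H–Br: 1 × 376 = 376
  Σ(formed) = 1927 kJ
ΔH = Σ(broken) − Σ(formed) = 1911 − 1927 = −16 kJ
For 4× the reaction as written: 4 × (−16) = −64 kJ

ΔH = −64 kJ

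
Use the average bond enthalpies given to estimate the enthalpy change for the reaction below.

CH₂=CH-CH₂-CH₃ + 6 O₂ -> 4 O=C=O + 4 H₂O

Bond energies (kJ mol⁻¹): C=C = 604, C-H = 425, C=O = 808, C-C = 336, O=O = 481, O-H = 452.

ΔH ≈ −2518 kJ

Bonds broken (reactants):
  C-C: 2 × 336 = 672
  C-H: 8 × 425 = 3400
  C=C: 1 × 604 = 604
  O=O: 6 × 481 = 2886
  Σ(broken) = 7562 kJ
Bonds formed (products):
  C=O: 8 × 808 = 6464
  O-H: 8 × 452 = 3616
  Σ(formed) = 10080 kJ
ΔH = Σ(broken) − Σ(formed) = 7562 − 10080 = −2518 kJ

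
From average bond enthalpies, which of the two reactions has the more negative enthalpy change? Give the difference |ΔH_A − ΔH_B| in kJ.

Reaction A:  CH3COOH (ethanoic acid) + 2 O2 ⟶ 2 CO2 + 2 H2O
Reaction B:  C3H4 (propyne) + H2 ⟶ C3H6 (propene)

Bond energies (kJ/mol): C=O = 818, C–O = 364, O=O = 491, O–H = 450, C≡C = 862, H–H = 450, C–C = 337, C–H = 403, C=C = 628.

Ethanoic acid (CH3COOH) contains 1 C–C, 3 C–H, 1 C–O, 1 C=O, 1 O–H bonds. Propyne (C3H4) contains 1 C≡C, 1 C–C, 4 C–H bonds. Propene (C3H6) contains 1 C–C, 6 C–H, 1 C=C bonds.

Reaction A, by 790 kJ

Reaction A:
  Bonds broken (reactants):
    C–C: 1 × 337 = 337
    C–H: 3 × 403 = 1209
    C–O: 1 × 364 = 364
    C=O: 1 × 818 = 818
    O–H: 1 × 450 = 450
    O=O: 2 × 491 = 982
    Σ(broken) = 4160 kJ
  Bonds formed (products):
    C=O: 4 × 818 = 3272
    O–H: 4 × 450 = 1800
    Σ(formed) = 5072 kJ
  ΔH_A = 4160 − 5072 = −912 kJ
Reaction B:
  Bonds broken (reactants):
    C≡C: 1 × 862 = 862
    C–C: 1 × 337 = 337
    C–H: 4 × 403 = 1612
    H–H: 1 × 450 = 450
    Σ(broken) = 3261 kJ
  Bonds formed (products):
    C–C: 1 × 337 = 337
    C–H: 6 × 403 = 2418
    C=C: 1 × 628 = 628
    Σ(formed) = 3383 kJ
  ΔH_B = 3261 − 3383 = −122 kJ
ΔH_A − ΔH_B = −790 kJ, so reaction A has the more negative ΔH; |ΔH_A − ΔH_B| = 790 kJ.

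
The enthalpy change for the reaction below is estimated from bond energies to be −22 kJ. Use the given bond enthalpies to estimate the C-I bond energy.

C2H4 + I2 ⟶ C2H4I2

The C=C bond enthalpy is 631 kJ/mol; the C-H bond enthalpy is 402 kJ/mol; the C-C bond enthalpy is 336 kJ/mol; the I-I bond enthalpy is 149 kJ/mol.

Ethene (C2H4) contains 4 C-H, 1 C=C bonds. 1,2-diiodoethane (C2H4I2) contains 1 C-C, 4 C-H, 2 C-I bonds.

Let D be the C-I bond energy.
Σ(broken) = 4×402 + 1×631 + 1×149 = 2388
Σ(formed) = 1×336 + 4×402 + 2×D = 1944 + 2D
ΔH = Σ(broken) − Σ(formed) = (2388) − (1944 + 2D) = +444 − 2D
Setting this equal to −22 kJ gives 2D = 466, so D = 233 kJ/mol.

D(C-I) ≈ 233 kJ/mol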